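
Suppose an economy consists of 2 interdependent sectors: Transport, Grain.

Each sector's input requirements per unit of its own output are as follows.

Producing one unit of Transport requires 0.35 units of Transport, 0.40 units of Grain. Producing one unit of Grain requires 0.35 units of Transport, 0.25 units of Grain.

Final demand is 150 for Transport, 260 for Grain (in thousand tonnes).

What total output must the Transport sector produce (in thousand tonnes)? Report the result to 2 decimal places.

x_T = 585.61

I − A =
  [   0.65    -0.35]
  [  -0.40     0.75]
det(I−A) = (0.65)(0.75) − (-0.35)(-0.40) = 0.3475
adj(I−A) = [[0.75, 0.35], [0.40, 0.65]]
(I − A)⁻¹ = adj(I−A) / det(I−A) ≈
  [   2.1583     1.0072]
  [   1.1511     1.8705]
x = (I − A)⁻¹ d = adj(I−A)·d / det(I−A), with det(I−A) = 0.3475:
  x_T = (0.75·150 + 0.35·260) / 0.3475 = 203.50 / 0.3475 ≈ 585.61
  x_G = (0.40·150 + 0.65·260) / 0.3475 = 229.00 / 0.3475 ≈ 658.99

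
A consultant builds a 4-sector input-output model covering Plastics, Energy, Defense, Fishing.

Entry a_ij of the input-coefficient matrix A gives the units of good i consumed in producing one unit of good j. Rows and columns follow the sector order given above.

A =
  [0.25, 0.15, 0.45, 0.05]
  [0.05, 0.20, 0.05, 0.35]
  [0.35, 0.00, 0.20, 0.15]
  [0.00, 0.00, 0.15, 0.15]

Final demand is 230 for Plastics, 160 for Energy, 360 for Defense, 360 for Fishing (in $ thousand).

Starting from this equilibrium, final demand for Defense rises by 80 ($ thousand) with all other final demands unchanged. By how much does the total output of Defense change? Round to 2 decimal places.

I − A =
  [   0.75    -0.15    -0.45    -0.05]
  [  -0.05     0.80    -0.05    -0.35]
  [  -0.35     0.00     0.80    -0.15]
  [   0.00     0.00    -0.15     0.85]
Compute the cofactors C_ij = (−1)^(i+j)·(3×3 minor ij) of I−A; the adjugate is their transpose:
adj(I−A) = Cᵀ =
  [ 0.526000   0.098625   0.326250   0.129125]
  [ 0.066125   0.356625   0.090750   0.166750]
  [ 0.238000   0.044625   0.503625   0.121250]
  [ 0.042000   0.007875   0.088875   0.345375]
det(I−A) = Σ_j (I−A)_1j·C_1j = (0.75)(0.526000) + (-0.15)(0.066125) + (-0.45)(0.238000) + (-0.05)(0.042000) = 0.27538125
(I − A)⁻¹ = adj(I−A) / det(I−A) ≈
  [   1.9101     0.3581     1.1847     0.4689]
  [   0.2401     1.2950     0.3295     0.6055]
  [   0.8643     0.1620     1.8288     0.4403]
  [   0.1525     0.0286     0.3227     1.2542]
Δx = (I − A)⁻¹ Δd with Δd having +80 in the Defense component and 0 elsewhere.
So Δx_D = L_DD · (+80), where L_DD = adj(I−A)_DD / det(I−A) = 0.503625 / 0.27538125.
Δx_D = 0.503625 × (+80) / 0.27538125 = 40.29 / 0.27538125 ≈ 146.31.

Δx_D = 146.31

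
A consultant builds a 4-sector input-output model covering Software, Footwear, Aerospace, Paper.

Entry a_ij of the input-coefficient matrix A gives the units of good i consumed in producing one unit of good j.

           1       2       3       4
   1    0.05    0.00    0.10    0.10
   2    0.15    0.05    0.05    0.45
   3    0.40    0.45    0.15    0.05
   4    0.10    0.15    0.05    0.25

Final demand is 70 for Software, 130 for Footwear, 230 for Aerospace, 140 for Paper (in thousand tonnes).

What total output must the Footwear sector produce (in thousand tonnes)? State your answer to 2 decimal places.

I − A =
  [   0.95     0.00    -0.10    -0.10]
  [  -0.15     0.95    -0.05    -0.45]
  [  -0.40    -0.45     0.85    -0.05]
  [  -0.10    -0.15    -0.05     0.75]
Compute the cofactors C_ij = (−1)^(i+j)·(3×3 minor ij) of I−A; the adjugate is their transpose:
adj(I−A) = Cᵀ =
  [ 0.51850   0.04950   0.07000   0.10350]
  [ 0.15775   0.56225   0.07300   0.36325]
  [ 0.33475   0.32925   0.60100   0.28225]
  [ 0.12300   0.14100   0.06400   0.70100]
det(I−A) = Σ_j (I−A)_1j·C_1j = (0.95)(0.51850) + (0.00)(0.15775) + (-0.10)(0.33475) + (-0.10)(0.12300) = 0.4468
(I − A)⁻¹ = adj(I−A) / det(I−A) ≈
  [   1.1605     0.1108     0.1567     0.2316]
  [   0.3531     1.2584     0.1634     0.8130]
  [   0.7492     0.7369     1.3451     0.6317]
  [   0.2753     0.3156     0.1432     1.5689]
x = (I − A)⁻¹ d = adj(I−A)·d / det(I−A), with det(I−A) = 0.4468:
  x_1 = (0.51850·70 + 0.04950·130 + 0.07000·230 + 0.10350·140) / 0.4468 = 73.32 / 0.4468 ≈ 164.10
  x_2 = (0.15775·70 + 0.56225·130 + 0.07300·230 + 0.36325·140) / 0.4468 = 151.78 / 0.4468 ≈ 339.70
  x_3 = (0.33475·70 + 0.32925·130 + 0.60100·230 + 0.28225·140) / 0.4468 = 243.98 / 0.4468 ≈ 546.06
  x_4 = (0.12300·70 + 0.14100·130 + 0.06400·230 + 0.70100·140) / 0.4468 = 139.80 / 0.4468 ≈ 312.89

x_2 = 339.70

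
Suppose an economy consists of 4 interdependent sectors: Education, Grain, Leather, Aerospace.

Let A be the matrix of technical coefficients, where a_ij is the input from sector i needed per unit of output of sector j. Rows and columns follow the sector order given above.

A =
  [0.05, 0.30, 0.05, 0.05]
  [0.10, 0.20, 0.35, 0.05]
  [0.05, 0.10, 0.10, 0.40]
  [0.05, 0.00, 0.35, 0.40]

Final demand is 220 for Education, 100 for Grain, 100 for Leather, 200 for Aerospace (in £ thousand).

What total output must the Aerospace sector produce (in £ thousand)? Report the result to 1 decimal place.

I − A =
  [   0.95    -0.30    -0.05    -0.05]
  [  -0.10     0.80    -0.35    -0.05]
  [  -0.05    -0.10     0.90    -0.40]
  [  -0.05     0.00    -0.35     0.60]
Compute the cofactors C_ij = (−1)^(i+j)·(3×3 minor ij) of I−A; the adjugate is their transpose:
adj(I−A) = Cᵀ =
  [ 0.297250   0.124750   0.106250   0.106000]
  [ 0.060625   0.374375   0.220125   0.183000]
  [ 0.046250   0.071750   0.435250   0.300000]
  [ 0.051750   0.052250   0.262750   0.616000]
det(I−A) = Σ_j (I−A)_1j·C_1j = (0.95)(0.297250) + (-0.30)(0.060625) + (-0.05)(0.046250) + (-0.05)(0.051750) = 0.2593
(I − A)⁻¹ = adj(I−A) / det(I−A) ≈
  [   1.1464     0.4811     0.4098     0.4088]
  [   0.2338     1.4438     0.8489     0.7057]
  [   0.1784     0.2767     1.6786     1.1570]
  [   0.1996     0.2015     1.0133     2.3756]
x = (I − A)⁻¹ d = adj(I−A)·d / det(I−A), with det(I−A) = 0.2593:
  x_E = (0.297250·220 + 0.124750·100 + 0.106250·100 + 0.106000·200) / 0.2593 = 109.695 / 0.2593 ≈ 423.0
  x_G = (0.060625·220 + 0.374375·100 + 0.220125·100 + 0.183000·200) / 0.2593 = 109.3875 / 0.2593 ≈ 421.9
  x_L = (0.046250·220 + 0.071750·100 + 0.435250·100 + 0.300000·200) / 0.2593 = 120.875 / 0.2593 ≈ 466.2
  x_A = (0.051750·220 + 0.052250·100 + 0.262750·100 + 0.616000·200) / 0.2593 = 166.085 / 0.2593 ≈ 640.5

x_A = 640.5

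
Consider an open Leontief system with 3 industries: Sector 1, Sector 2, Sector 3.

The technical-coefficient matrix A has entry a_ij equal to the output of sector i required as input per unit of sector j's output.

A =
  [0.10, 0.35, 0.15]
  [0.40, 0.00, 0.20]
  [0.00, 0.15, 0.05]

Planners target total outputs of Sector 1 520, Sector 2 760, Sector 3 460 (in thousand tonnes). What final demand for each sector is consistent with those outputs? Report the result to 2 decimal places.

d_1 = 133.00, d_2 = 460.00, d_3 = 323.00

I − A =
  [   0.90    -0.35    -0.15]
  [  -0.40     1.00    -0.20]
  [   0.00    -0.15     0.95]
d = (I − A) x:
  d_1 = (+0.90)·520 + (-0.35)·760 + (-0.15)·460 = 133.00
  d_2 = (-0.40)·520 + (+1.00)·760 + (-0.20)·460 = 460.00
  d_3 = (+0.00)·520 + (-0.15)·760 + (+0.95)·460 = 323.00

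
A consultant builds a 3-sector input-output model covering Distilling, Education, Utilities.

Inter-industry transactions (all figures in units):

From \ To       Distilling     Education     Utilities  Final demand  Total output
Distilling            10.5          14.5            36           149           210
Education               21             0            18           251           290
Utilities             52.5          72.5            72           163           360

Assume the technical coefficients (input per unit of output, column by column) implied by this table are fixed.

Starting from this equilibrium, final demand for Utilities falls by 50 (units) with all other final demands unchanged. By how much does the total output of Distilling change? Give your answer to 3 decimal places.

Technical coefficients a_ij = z_ij / X_j:
  a_DD = 10.5/210 = 0.05, a_ED = 21/210 = 0.10, a_UD = 52.5/210 = 0.25
  a_DE = 14.5/290 = 0.05, a_EE = 0/290 = 0.00, a_UE = 72.5/290 = 0.25
  a_DU = 36/360 = 0.10, a_EU = 18/360 = 0.05, a_UU = 72/360 = 0.20
I − A =
  [   0.95    -0.05    -0.10]
  [  -0.10     1.00    -0.05]
  [  -0.25    -0.25     0.80]
Cofactors of I−A, C_ij = (−1)^(i+j)·(minor ij) (rows/columns in the sector order above):
  C_11 = (1.00)(0.80) − (-0.05)(-0.25) = 0.7875
  C_12 = −[(-0.10)(0.80) − (-0.05)(-0.25)] = 0.0925
  C_13 = (-0.10)(-0.25) − (1.00)(-0.25) = 0.2750
  C_21 = −[(-0.05)(0.80) − (-0.10)(-0.25)] = 0.0650
  C_22 = (0.95)(0.80) − (-0.10)(-0.25) = 0.7350
  C_23 = −[(0.95)(-0.25) − (-0.05)(-0.25)] = 0.2500
  C_31 = (-0.05)(-0.05) − (-0.10)(1.00) = 0.1025
  C_32 = −[(0.95)(-0.05) − (-0.10)(-0.10)] = 0.0575
  C_33 = (0.95)(1.00) − (-0.05)(-0.10) = 0.9450
det(I−A) = Σ_j (I−A)_1j·C_1j = (0.95)(0.7875) + (-0.05)(0.0925) + (-0.10)(0.2750) = 0.7160
adj(I−A) = Cᵀ =
  [ 0.7875   0.0650   0.1025]
  [ 0.0925   0.7350   0.0575]
  [ 0.2750   0.2500   0.9450]
(I − A)⁻¹ = adj(I−A) / det(I−A) ≈
  [   1.0999     0.0908     0.1432]
  [   0.1292     1.0265     0.0803]
  [   0.3841     0.3492     1.3198]
Δx = (I − A)⁻¹ Δd with Δd having -50 in the Utilities component and 0 elsewhere.
So Δx_D = L_DU · (-50), where L_DU = adj(I−A)_DU / det(I−A) = 0.1025 / 0.7160.
Δx_D = 0.1025 × (-50) / 0.7160 = -5.125 / 0.7160 ≈ -7.158.

Δx_D = -7.158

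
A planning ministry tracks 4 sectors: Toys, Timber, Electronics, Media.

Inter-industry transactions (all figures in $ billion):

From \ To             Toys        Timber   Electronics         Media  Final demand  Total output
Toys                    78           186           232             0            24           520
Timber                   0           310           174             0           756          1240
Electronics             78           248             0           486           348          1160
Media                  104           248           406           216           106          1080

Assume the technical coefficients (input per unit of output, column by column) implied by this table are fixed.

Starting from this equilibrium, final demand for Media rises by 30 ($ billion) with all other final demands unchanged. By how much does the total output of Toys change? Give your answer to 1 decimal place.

Δx_1 = 6.8

Technical coefficients a_ij = z_ij / X_j:
  a_11 = 78/520 = 0.15, a_21 = 0/520 = 0.00, a_31 = 78/520 = 0.15, a_41 = 104/520 = 0.20
  a_12 = 186/1240 = 0.15, a_22 = 310/1240 = 0.25, a_32 = 248/1240 = 0.20, a_42 = 248/1240 = 0.20
  a_13 = 232/1160 = 0.20, a_23 = 174/1160 = 0.15, a_33 = 0/1160 = 0.00, a_43 = 406/1160 = 0.35
  a_14 = 0/1080 = 0.00, a_24 = 0/1080 = 0.00, a_34 = 486/1080 = 0.45, a_44 = 216/1080 = 0.20
I − A =
  [   0.85    -0.15    -0.20     0.00]
  [   0.00     0.75    -0.15     0.00]
  [  -0.15    -0.20     1.00    -0.45]
  [  -0.20    -0.20    -0.35     0.80]
Compute the cofactors C_ij = (−1)^(i+j)·(3×3 minor ij) of I−A; the adjugate is their transpose:
adj(I−A) = Cᵀ =
  [ 0.444375   0.146375   0.138000   0.077625]
  [ 0.031500   0.504125   0.102000   0.057375]
  [ 0.157500   0.244000   0.510000   0.286875]
  [ 0.187875   0.269375   0.283125   0.586125]
det(I−A) = Σ_j (I−A)_1j·C_1j = (0.85)(0.444375) + (-0.15)(0.031500) + (-0.20)(0.157500) + (0.00)(0.187875) = 0.34149375
(I − A)⁻¹ = adj(I−A) / det(I−A) ≈
  [   1.3013     0.4286     0.4041     0.2273]
  [   0.0922     1.4762     0.2987     0.1680]
  [   0.4612     0.7145     1.4934     0.8401]
  [   0.5502     0.7888     0.8291     1.7164]
Δx = (I − A)⁻¹ Δd with Δd having +30 in the Media component and 0 elsewhere.
So Δx_1 = L_14 · (+30), where L_14 = adj(I−A)_14 / det(I−A) = 0.077625 / 0.34149375.
Δx_1 = 0.077625 × (+30) / 0.34149375 = 2.32875 / 0.34149375 ≈ 6.8.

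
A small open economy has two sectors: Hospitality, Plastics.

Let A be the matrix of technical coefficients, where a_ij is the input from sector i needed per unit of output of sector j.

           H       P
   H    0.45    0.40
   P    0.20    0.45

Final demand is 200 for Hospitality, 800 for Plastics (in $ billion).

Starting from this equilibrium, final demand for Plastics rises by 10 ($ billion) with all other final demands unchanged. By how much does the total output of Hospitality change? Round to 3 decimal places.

Δx_H = 17.978

I − A =
  [   0.55    -0.40]
  [  -0.20     0.55]
det(I−A) = (0.55)(0.55) − (-0.40)(-0.20) = 0.2225
adj(I−A) = [[0.55, 0.40], [0.20, 0.55]]
(I − A)⁻¹ = adj(I−A) / det(I−A) ≈
  [   2.4719     1.7978]
  [   0.8989     2.4719]
Δx = (I − A)⁻¹ Δd with Δd having +10 in the Plastics component and 0 elsewhere.
So Δx_H = L_HP · (+10), where L_HP = adj(I−A)_HP / det(I−A) = 0.40 / 0.2225.
Δx_H = 0.40 × (+10) / 0.2225 = 4.00 / 0.2225 ≈ 17.978.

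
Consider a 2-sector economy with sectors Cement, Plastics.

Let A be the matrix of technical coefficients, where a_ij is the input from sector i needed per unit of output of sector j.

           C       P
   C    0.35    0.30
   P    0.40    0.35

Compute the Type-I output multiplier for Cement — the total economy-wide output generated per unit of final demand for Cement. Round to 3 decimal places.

m_C = 3.471

I − A =
  [   0.65    -0.30]
  [  -0.40     0.65]
det(I−A) = (0.65)(0.65) − (-0.30)(-0.40) = 0.3025
adj(I−A) = [[0.65, 0.30], [0.40, 0.65]]
(I − A)⁻¹ = adj(I−A) / det(I−A) ≈
  [   2.1488     0.9917]
  [   1.3223     2.1488]
The output multiplier for sector j is the column-j sum of the Leontief inverse (I − A)⁻¹ = adj(I−A) / det(I−A).
Column C of adj(I−A): (0.65, 0.40); det(I−A) = 0.3025.
m_C = (0.65 + 0.40) / 0.3025 = 1.05 / 0.3025 ≈ 3.471.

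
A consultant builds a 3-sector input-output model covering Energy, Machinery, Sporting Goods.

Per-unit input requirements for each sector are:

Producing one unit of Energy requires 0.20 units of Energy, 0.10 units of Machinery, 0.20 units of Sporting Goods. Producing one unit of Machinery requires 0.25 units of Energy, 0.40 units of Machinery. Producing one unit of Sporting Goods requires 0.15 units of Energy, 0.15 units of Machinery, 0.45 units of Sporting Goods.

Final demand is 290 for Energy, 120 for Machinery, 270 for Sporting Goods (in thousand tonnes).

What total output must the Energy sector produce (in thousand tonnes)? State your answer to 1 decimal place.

x_E = 652.4

I − A =
  [   0.80    -0.25    -0.15]
  [  -0.10     0.60    -0.15]
  [  -0.20     0.00     0.55]
Cofactors of I−A, C_ij = (−1)^(i+j)·(minor ij) (rows/columns in the sector order above):
  C_11 = (0.60)(0.55) − (-0.15)(0.00) = 0.3300
  C_12 = −[(-0.10)(0.55) − (-0.15)(-0.20)] = 0.0850
  C_13 = (-0.10)(0.00) − (0.60)(-0.20) = 0.1200
  C_21 = −[(-0.25)(0.55) − (-0.15)(0.00)] = 0.1375
  C_22 = (0.80)(0.55) − (-0.15)(-0.20) = 0.4100
  C_23 = −[(0.80)(0.00) − (-0.25)(-0.20)] = 0.0500
  C_31 = (-0.25)(-0.15) − (-0.15)(0.60) = 0.1275
  C_32 = −[(0.80)(-0.15) − (-0.15)(-0.10)] = 0.1350
  C_33 = (0.80)(0.60) − (-0.25)(-0.10) = 0.4550
det(I−A) = Σ_j (I−A)_1j·C_1j = (0.80)(0.3300) + (-0.25)(0.0850) + (-0.15)(0.1200) = 0.22475
adj(I−A) = Cᵀ =
  [ 0.3300   0.1375   0.1275]
  [ 0.0850   0.4100   0.1350]
  [ 0.1200   0.0500   0.4550]
(I − A)⁻¹ = adj(I−A) / det(I−A) ≈
  [   1.4683     0.6118     0.5673]
  [   0.3782     1.8242     0.6007]
  [   0.5339     0.2225     2.0245]
x = (I − A)⁻¹ d = adj(I−A)·d / det(I−A), with det(I−A) = 0.22475:
  x_E = (0.3300·290 + 0.1375·120 + 0.1275·270) / 0.22475 = 146.625 / 0.22475 ≈ 652.4
  x_M = (0.0850·290 + 0.4100·120 + 0.1350·270) / 0.22475 = 110.30 / 0.22475 ≈ 490.8
  x_S = (0.1200·290 + 0.0500·120 + 0.4550·270) / 0.22475 = 163.65 / 0.22475 ≈ 728.1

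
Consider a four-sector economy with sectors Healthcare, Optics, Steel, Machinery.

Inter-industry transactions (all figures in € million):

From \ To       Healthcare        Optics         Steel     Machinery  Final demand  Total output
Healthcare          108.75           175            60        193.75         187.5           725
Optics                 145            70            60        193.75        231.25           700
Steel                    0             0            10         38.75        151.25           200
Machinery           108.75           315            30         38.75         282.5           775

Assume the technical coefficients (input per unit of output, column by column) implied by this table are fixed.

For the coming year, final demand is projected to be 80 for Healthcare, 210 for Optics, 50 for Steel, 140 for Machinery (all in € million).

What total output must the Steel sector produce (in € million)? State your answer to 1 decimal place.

Technical coefficients a_ij = z_ij / X_j:
  a_11 = 108.75/725 = 0.15, a_21 = 145/725 = 0.20, a_31 = 0/725 = 0.00, a_41 = 108.75/725 = 0.15
  a_12 = 175/700 = 0.25, a_22 = 70/700 = 0.10, a_32 = 0/700 = 0.00, a_42 = 315/700 = 0.45
  a_13 = 60/200 = 0.30, a_23 = 60/200 = 0.30, a_33 = 10/200 = 0.05, a_43 = 30/200 = 0.15
  a_14 = 193.75/775 = 0.25, a_24 = 193.75/775 = 0.25, a_34 = 38.75/775 = 0.05, a_44 = 38.75/775 = 0.05
I − A =
  [   0.85    -0.25    -0.30    -0.25]
  [  -0.20     0.90    -0.30    -0.25]
  [   0.00     0.00     0.95    -0.05]
  [  -0.15    -0.45    -0.15     0.95]
Compute the cofactors C_ij = (−1)^(i+j)·(3×3 minor ij) of I−A; the adjugate is their transpose:
adj(I−A) = Cᵀ =
  [ 0.691875   0.337375   0.370875   0.290375]
  [ 0.216875   0.722875   0.338625   0.265125]
  [ 0.011250   0.021000   0.518000   0.035750]
  [ 0.213750   0.399000   0.300750   0.679250]
det(I−A) = Σ_j (I−A)_1j·C_1j = (0.85)(0.691875) + (-0.25)(0.216875) + (-0.30)(0.011250) + (-0.25)(0.213750) = 0.4770625
(I − A)⁻¹ = adj(I−A) / det(I−A) ≈
  [   1.4503     0.7072     0.7774     0.6087]
  [   0.4546     1.5153     0.7098     0.5557]
  [   0.0236     0.0440     1.0858     0.0749]
  [   0.4481     0.8364     0.6304     1.4238]
x = (I − A)⁻¹ d = adj(I−A)·d / det(I−A), with det(I−A) = 0.4770625:
  x_1 = (0.691875·80 + 0.337375·210 + 0.370875·50 + 0.290375·140) / 0.4770625 = 185.395 / 0.4770625 ≈ 388.6
  x_2 = (0.216875·80 + 0.722875·210 + 0.338625·50 + 0.265125·140) / 0.4770625 = 223.2025 / 0.4770625 ≈ 467.9
  x_3 = (0.011250·80 + 0.021000·210 + 0.518000·50 + 0.035750·140) / 0.4770625 = 36.215 / 0.4770625 ≈ 75.9
  x_4 = (0.213750·80 + 0.399000·210 + 0.300750·50 + 0.679250·140) / 0.4770625 = 211.0225 / 0.4770625 ≈ 442.3

x_3 = 75.9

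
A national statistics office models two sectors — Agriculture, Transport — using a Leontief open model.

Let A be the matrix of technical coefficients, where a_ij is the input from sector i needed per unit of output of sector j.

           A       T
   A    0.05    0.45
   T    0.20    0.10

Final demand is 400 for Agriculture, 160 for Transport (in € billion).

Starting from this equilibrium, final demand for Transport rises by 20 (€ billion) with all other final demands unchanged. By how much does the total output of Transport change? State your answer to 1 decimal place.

Δx_T = 24.8

I − A =
  [   0.95    -0.45]
  [  -0.20     0.90]
det(I−A) = (0.95)(0.90) − (-0.45)(-0.20) = 0.7650
adj(I−A) = [[0.90, 0.45], [0.20, 0.95]]
(I − A)⁻¹ = adj(I−A) / det(I−A) ≈
  [   1.1765     0.5882]
  [   0.2614     1.2418]
Δx = (I − A)⁻¹ Δd with Δd having +20 in the Transport component and 0 elsewhere.
So Δx_T = L_TT · (+20), where L_TT = adj(I−A)_TT / det(I−A) = 0.95 / 0.7650.
Δx_T = 0.95 × (+20) / 0.7650 = 19.00 / 0.7650 ≈ 24.8.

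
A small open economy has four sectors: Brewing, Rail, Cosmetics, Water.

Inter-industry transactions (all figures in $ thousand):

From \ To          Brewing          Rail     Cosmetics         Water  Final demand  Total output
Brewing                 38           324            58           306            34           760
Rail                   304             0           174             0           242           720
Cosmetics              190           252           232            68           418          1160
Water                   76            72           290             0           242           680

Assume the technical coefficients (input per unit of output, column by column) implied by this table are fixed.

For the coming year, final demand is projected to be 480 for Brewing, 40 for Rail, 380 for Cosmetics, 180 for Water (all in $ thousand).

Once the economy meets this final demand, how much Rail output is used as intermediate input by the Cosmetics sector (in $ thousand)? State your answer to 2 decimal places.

z_23 = 190.61

Technical coefficients a_ij = z_ij / X_j:
  a_11 = 38/760 = 0.05, a_21 = 304/760 = 0.40, a_31 = 190/760 = 0.25, a_41 = 76/760 = 0.10
  a_12 = 324/720 = 0.45, a_22 = 0/720 = 0.00, a_32 = 252/720 = 0.35, a_42 = 72/720 = 0.10
  a_13 = 58/1160 = 0.05, a_23 = 174/1160 = 0.15, a_33 = 232/1160 = 0.20, a_43 = 290/1160 = 0.25
  a_14 = 306/680 = 0.45, a_24 = 0/680 = 0.00, a_34 = 68/680 = 0.10, a_44 = 0/680 = 0.00
I − A =
  [   0.95    -0.45    -0.05    -0.45]
  [  -0.40     1.00    -0.15     0.00]
  [  -0.25    -0.35     0.80    -0.10]
  [  -0.10    -0.10    -0.25     1.00]
Compute the cofactors C_ij = (−1)^(i+j)·(3×3 minor ij) of I−A; the adjugate is their transpose:
adj(I−A) = Cᵀ =
  [ 0.721000   0.442125   0.236750   0.348125]
  [ 0.349000   0.659125   0.200750   0.177125]
  [ 0.404000   0.454500   0.707000   0.252500]
  [ 0.208000   0.223750   0.220500   0.529750]
det(I−A) = Σ_j (I−A)_1j·C_1j = (0.95)(0.721000) + (-0.45)(0.349000) + (-0.05)(0.404000) + (-0.45)(0.208000) = 0.4141
(I − A)⁻¹ = adj(I−A) / det(I−A) ≈
  [   1.7411     1.0677     0.5717     0.8407]
  [   0.8428     1.5917     0.4848     0.4277]
  [   0.9756     1.0976     1.7073     0.6098]
  [   0.5023     0.5403     0.5325     1.2793]
First solve x = (I − A)⁻¹ d = adj(I−A)·d / det(I−A); in particular x_3 = (0.404000·480 + 0.454500·40 + 0.707000·380 + 0.252500·180) / 0.4141 = 526.21 / 0.4141 ≈ 1270.7317.
Intermediate flow from 2 to 3: z_23 = a_23 · x_3 = 0.15 × 526.21 / 0.4141 = 78.9315 / 0.4141 ≈ 190.61.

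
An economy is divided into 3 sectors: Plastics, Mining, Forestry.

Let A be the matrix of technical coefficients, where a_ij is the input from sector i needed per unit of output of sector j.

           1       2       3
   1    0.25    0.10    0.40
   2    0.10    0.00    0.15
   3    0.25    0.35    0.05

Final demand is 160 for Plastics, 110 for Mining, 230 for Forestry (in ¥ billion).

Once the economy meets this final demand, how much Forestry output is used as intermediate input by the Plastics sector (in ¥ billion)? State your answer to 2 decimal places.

I − A =
  [   0.75    -0.10    -0.40]
  [  -0.10     1.00    -0.15]
  [  -0.25    -0.35     0.95]
Cofactors of I−A, C_ij = (−1)^(i+j)·(minor ij) (rows/columns in the sector order above):
  C_11 = (1.00)(0.95) − (-0.15)(-0.35) = 0.8975
  C_12 = −[(-0.10)(0.95) − (-0.15)(-0.25)] = 0.1325
  C_13 = (-0.10)(-0.35) − (1.00)(-0.25) = 0.2850
  C_21 = −[(-0.10)(0.95) − (-0.40)(-0.35)] = 0.2350
  C_22 = (0.75)(0.95) − (-0.40)(-0.25) = 0.6125
  C_23 = −[(0.75)(-0.35) − (-0.10)(-0.25)] = 0.2875
  C_31 = (-0.10)(-0.15) − (-0.40)(1.00) = 0.4150
  C_32 = −[(0.75)(-0.15) − (-0.40)(-0.10)] = 0.1525
  C_33 = (0.75)(1.00) − (-0.10)(-0.10) = 0.7400
det(I−A) = Σ_j (I−A)_1j·C_1j = (0.75)(0.8975) + (-0.10)(0.1325) + (-0.40)(0.2850) = 0.545875
adj(I−A) = Cᵀ =
  [ 0.8975   0.2350   0.4150]
  [ 0.1325   0.6125   0.1525]
  [ 0.2850   0.2875   0.7400]
(I − A)⁻¹ = adj(I−A) / det(I−A) ≈
  [   1.6441     0.4305     0.7602]
  [   0.2427     1.1221     0.2794]
  [   0.5221     0.5267     1.3556]
First solve x = (I − A)⁻¹ d = adj(I−A)·d / det(I−A); in particular x_1 = (0.8975·160 + 0.2350·110 + 0.4150·230) / 0.545875 = 264.90 / 0.545875 ≈ 485.2759.
Intermediate flow from 3 to 1: z_31 = a_31 · x_1 = 0.25 × 264.90 / 0.545875 = 66.225 / 0.545875 ≈ 121.32.

z_31 = 121.32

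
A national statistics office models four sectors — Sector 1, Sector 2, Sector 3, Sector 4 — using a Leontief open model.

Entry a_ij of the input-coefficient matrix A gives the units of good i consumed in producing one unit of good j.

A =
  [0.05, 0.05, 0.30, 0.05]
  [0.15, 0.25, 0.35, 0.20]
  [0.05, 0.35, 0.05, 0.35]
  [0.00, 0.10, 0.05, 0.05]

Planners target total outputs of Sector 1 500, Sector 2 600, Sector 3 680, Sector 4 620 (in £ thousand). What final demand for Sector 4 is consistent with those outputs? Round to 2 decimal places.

d_4 = 495.00

I − A =
  [   0.95    -0.05    -0.30    -0.05]
  [  -0.15     0.75    -0.35    -0.20]
  [  -0.05    -0.35     0.95    -0.35]
  [   0.00    -0.10    -0.05     0.95]
d = (I − A) x:
  d_1 = (+0.95)·500 + (-0.05)·600 + (-0.30)·680 + (-0.05)·620 = 210.00
  d_2 = (-0.15)·500 + (+0.75)·600 + (-0.35)·680 + (-0.20)·620 = 13.00
  d_3 = (-0.05)·500 + (-0.35)·600 + (+0.95)·680 + (-0.35)·620 = 194.00
  d_4 = (+0.00)·500 + (-0.10)·600 + (-0.05)·680 + (+0.95)·620 = 495.00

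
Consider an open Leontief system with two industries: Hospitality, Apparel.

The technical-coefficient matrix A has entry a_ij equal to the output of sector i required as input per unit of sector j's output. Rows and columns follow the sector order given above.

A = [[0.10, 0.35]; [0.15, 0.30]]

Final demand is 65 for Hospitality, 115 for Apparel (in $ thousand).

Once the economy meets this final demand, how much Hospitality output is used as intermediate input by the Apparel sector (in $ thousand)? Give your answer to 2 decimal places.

I − A =
  [   0.90    -0.35]
  [  -0.15     0.70]
det(I−A) = (0.90)(0.70) − (-0.35)(-0.15) = 0.5775
adj(I−A) = [[0.70, 0.35], [0.15, 0.90]]
(I − A)⁻¹ = adj(I−A) / det(I−A) ≈
  [   1.2121     0.6061]
  [   0.2597     1.5584]
First solve x = (I − A)⁻¹ d = adj(I−A)·d / det(I−A); in particular x_A = (0.15·65 + 0.90·115) / 0.5775 = 113.25 / 0.5775 ≈ 196.1039.
Intermediate flow from H to A: z_HA = a_HA · x_A = 0.35 × 113.25 / 0.5775 = 39.6375 / 0.5775 ≈ 68.64.

z_HA = 68.64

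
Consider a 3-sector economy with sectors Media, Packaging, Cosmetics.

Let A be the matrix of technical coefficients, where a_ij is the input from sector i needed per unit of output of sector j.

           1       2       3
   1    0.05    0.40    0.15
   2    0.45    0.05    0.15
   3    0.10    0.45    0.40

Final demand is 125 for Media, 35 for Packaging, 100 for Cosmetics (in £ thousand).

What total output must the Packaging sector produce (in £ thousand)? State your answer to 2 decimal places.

I − A =
  [   0.95    -0.40    -0.15]
  [  -0.45     0.95    -0.15]
  [  -0.10    -0.45     0.60]
Cofactors of I−A, C_ij = (−1)^(i+j)·(minor ij) (rows/columns in the sector order above):
  C_11 = (0.95)(0.60) − (-0.15)(-0.45) = 0.5025
  C_12 = −[(-0.45)(0.60) − (-0.15)(-0.10)] = 0.2850
  C_13 = (-0.45)(-0.45) − (0.95)(-0.10) = 0.2975
  C_21 = −[(-0.40)(0.60) − (-0.15)(-0.45)] = 0.3075
  C_22 = (0.95)(0.60) − (-0.15)(-0.10) = 0.5550
  C_23 = −[(0.95)(-0.45) − (-0.40)(-0.10)] = 0.4675
  C_31 = (-0.40)(-0.15) − (-0.15)(0.95) = 0.2025
  C_32 = −[(0.95)(-0.15) − (-0.15)(-0.45)] = 0.2100
  C_33 = (0.95)(0.95) − (-0.40)(-0.45) = 0.7225
det(I−A) = Σ_j (I−A)_1j·C_1j = (0.95)(0.5025) + (-0.40)(0.2850) + (-0.15)(0.2975) = 0.31875
adj(I−A) = Cᵀ =
  [ 0.5025   0.3075   0.2025]
  [ 0.2850   0.5550   0.2100]
  [ 0.2975   0.4675   0.7225]
(I − A)⁻¹ = adj(I−A) / det(I−A) ≈
  [   1.5765     0.9647     0.6353]
  [   0.8941     1.7412     0.6588]
  [   0.9333     1.4667     2.2667]
x = (I − A)⁻¹ d = adj(I−A)·d / det(I−A), with det(I−A) = 0.31875:
  x_1 = (0.5025·125 + 0.3075·35 + 0.2025·100) / 0.31875 = 93.825 / 0.31875 ≈ 294.35
  x_2 = (0.2850·125 + 0.5550·35 + 0.2100·100) / 0.31875 = 76.05 / 0.31875 ≈ 238.59
  x_3 = (0.2975·125 + 0.4675·35 + 0.7225·100) / 0.31875 = 125.80 / 0.31875 ≈ 394.67

x_2 = 238.59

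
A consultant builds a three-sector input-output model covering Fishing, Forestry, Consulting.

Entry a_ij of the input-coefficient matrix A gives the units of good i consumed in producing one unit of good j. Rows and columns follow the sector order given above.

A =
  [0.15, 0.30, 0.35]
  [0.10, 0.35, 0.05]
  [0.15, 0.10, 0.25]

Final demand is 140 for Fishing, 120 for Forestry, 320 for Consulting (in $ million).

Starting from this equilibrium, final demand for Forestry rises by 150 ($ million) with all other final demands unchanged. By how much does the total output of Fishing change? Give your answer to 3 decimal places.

Δx_1 = 112.150

I − A =
  [   0.85    -0.30    -0.35]
  [  -0.10     0.65    -0.05]
  [  -0.15    -0.10     0.75]
Cofactors of I−A, C_ij = (−1)^(i+j)·(minor ij) (rows/columns in the sector order above):
  C_11 = (0.65)(0.75) − (-0.05)(-0.10) = 0.4825
  C_12 = −[(-0.10)(0.75) − (-0.05)(-0.15)] = 0.0825
  C_13 = (-0.10)(-0.10) − (0.65)(-0.15) = 0.1075
  C_21 = −[(-0.30)(0.75) − (-0.35)(-0.10)] = 0.2600
  C_22 = (0.85)(0.75) − (-0.35)(-0.15) = 0.5850
  C_23 = −[(0.85)(-0.10) − (-0.30)(-0.15)] = 0.1300
  C_31 = (-0.30)(-0.05) − (-0.35)(0.65) = 0.2425
  C_32 = −[(0.85)(-0.05) − (-0.35)(-0.10)] = 0.0775
  C_33 = (0.85)(0.65) − (-0.30)(-0.10) = 0.5225
det(I−A) = Σ_j (I−A)_1j·C_1j = (0.85)(0.4825) + (-0.30)(0.0825) + (-0.35)(0.1075) = 0.34775
adj(I−A) = Cᵀ =
  [ 0.4825   0.2600   0.2425]
  [ 0.0825   0.5850   0.0775]
  [ 0.1075   0.1300   0.5225]
(I − A)⁻¹ = adj(I−A) / det(I−A) ≈
  [   1.3875     0.7477     0.6973]
  [   0.2372     1.6822     0.2229]
  [   0.3091     0.3738     1.5025]
Δx = (I − A)⁻¹ Δd with Δd having +150 in the Forestry component and 0 elsewhere.
So Δx_1 = L_12 · (+150), where L_12 = adj(I−A)_12 / det(I−A) = 0.2600 / 0.34775.
Δx_1 = 0.2600 × (+150) / 0.34775 = 39.00 / 0.34775 ≈ 112.150.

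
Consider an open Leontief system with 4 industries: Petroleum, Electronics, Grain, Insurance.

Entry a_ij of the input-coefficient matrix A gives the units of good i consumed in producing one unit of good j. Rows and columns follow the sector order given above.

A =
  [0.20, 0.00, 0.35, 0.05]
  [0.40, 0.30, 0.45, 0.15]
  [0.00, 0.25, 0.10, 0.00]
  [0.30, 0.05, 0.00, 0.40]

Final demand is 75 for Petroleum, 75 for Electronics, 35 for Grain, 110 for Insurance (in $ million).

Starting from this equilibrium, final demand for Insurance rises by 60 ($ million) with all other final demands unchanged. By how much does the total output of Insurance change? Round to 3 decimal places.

I − A =
  [   0.80     0.00    -0.35    -0.05]
  [  -0.40     0.70    -0.45    -0.15]
  [   0.00    -0.25     0.90     0.00]
  [  -0.30    -0.05     0.00     0.60]
Compute the cofactors C_ij = (−1)^(i+j)·(3×3 minor ij) of I−A; the adjugate is their transpose:
adj(I−A) = Cᵀ =
  [ 0.30375   0.05475   0.14550   0.03900]
  [ 0.25650   0.41850   0.30900   0.12600]
  [ 0.07125   0.11625   0.31850   0.03500]
  [ 0.17325   0.06225   0.09850   0.37900]
det(I−A) = Σ_j (I−A)_1j·C_1j = (0.80)(0.30375) + (0.00)(0.25650) + (-0.35)(0.07125) + (-0.05)(0.17325) = 0.2094
(I − A)⁻¹ = adj(I−A) / det(I−A) ≈
  [   1.4506     0.2615     0.6948     0.1862]
  [   1.2249     1.9986     1.4756     0.6017]
  [   0.3403     0.5552     1.5210     0.1671]
  [   0.8274     0.2973     0.4704     1.8099]
Δx = (I − A)⁻¹ Δd with Δd having +60 in the Insurance component and 0 elsewhere.
So Δx_4 = L_44 · (+60), where L_44 = adj(I−A)_44 / det(I−A) = 0.37900 / 0.2094.
Δx_4 = 0.37900 × (+60) / 0.2094 = 22.74 / 0.2094 ≈ 108.596.

Δx_4 = 108.596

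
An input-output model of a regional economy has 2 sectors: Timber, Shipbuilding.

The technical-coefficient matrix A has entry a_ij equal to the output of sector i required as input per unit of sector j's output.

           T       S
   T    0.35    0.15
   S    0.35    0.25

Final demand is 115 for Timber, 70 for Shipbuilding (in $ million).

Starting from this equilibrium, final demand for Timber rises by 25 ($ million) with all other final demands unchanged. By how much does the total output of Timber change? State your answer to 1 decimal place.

Δx_T = 43.1

I − A =
  [   0.65    -0.15]
  [  -0.35     0.75]
det(I−A) = (0.65)(0.75) − (-0.15)(-0.35) = 0.4350
adj(I−A) = [[0.75, 0.15], [0.35, 0.65]]
(I − A)⁻¹ = adj(I−A) / det(I−A) ≈
  [   1.7241     0.3448]
  [   0.8046     1.4943]
Δx = (I − A)⁻¹ Δd with Δd having +25 in the Timber component and 0 elsewhere.
So Δx_T = L_TT · (+25), where L_TT = adj(I−A)_TT / det(I−A) = 0.75 / 0.4350.
Δx_T = 0.75 × (+25) / 0.4350 = 18.75 / 0.4350 ≈ 43.1.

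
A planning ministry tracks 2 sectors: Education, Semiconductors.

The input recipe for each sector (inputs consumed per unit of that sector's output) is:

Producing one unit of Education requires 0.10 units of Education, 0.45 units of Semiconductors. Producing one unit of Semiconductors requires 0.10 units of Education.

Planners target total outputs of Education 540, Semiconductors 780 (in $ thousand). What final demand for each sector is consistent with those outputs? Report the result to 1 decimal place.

I − A =
  [   0.90    -0.10]
  [  -0.45     1.00]
d = (I − A) x:
  d_1 = (+0.90)·540 + (-0.10)·780 = 408.0
  d_2 = (-0.45)·540 + (+1.00)·780 = 537.0

d_1 = 408.0, d_2 = 537.0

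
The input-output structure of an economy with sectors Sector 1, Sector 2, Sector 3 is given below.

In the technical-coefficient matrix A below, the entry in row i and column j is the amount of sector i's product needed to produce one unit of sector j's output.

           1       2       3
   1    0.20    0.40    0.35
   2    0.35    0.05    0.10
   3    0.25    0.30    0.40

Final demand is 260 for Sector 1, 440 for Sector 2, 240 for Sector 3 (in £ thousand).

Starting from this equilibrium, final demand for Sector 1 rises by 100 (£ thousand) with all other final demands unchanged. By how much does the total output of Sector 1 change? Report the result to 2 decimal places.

I − A =
  [   0.80    -0.40    -0.35]
  [  -0.35     0.95    -0.10]
  [  -0.25    -0.30     0.60]
Cofactors of I−A, C_ij = (−1)^(i+j)·(minor ij) (rows/columns in the sector order above):
  C_11 = (0.95)(0.60) − (-0.10)(-0.30) = 0.5400
  C_12 = −[(-0.35)(0.60) − (-0.10)(-0.25)] = 0.2350
  C_13 = (-0.35)(-0.30) − (0.95)(-0.25) = 0.3425
  C_21 = −[(-0.40)(0.60) − (-0.35)(-0.30)] = 0.3450
  C_22 = (0.80)(0.60) − (-0.35)(-0.25) = 0.3925
  C_23 = −[(0.80)(-0.30) − (-0.40)(-0.25)] = 0.3400
  C_31 = (-0.40)(-0.10) − (-0.35)(0.95) = 0.3725
  C_32 = −[(0.80)(-0.10) − (-0.35)(-0.35)] = 0.2025
  C_33 = (0.80)(0.95) − (-0.40)(-0.35) = 0.6200
det(I−A) = Σ_j (I−A)_1j·C_1j = (0.80)(0.5400) + (-0.40)(0.2350) + (-0.35)(0.3425) = 0.218125
adj(I−A) = Cᵀ =
  [ 0.5400   0.3450   0.3725]
  [ 0.2350   0.3925   0.2025]
  [ 0.3425   0.3400   0.6200]
(I − A)⁻¹ = adj(I−A) / det(I−A) ≈
  [   2.4756     1.5817     1.7077]
  [   1.0774     1.7994     0.9284]
  [   1.5702     1.5587     2.8424]
Δx = (I − A)⁻¹ Δd with Δd having +100 in the Sector 1 component and 0 elsewhere.
So Δx_1 = L_11 · (+100), where L_11 = adj(I−A)_11 / det(I−A) = 0.5400 / 0.218125.
Δx_1 = 0.5400 × (+100) / 0.218125 = 54.00 / 0.218125 ≈ 247.56.

Δx_1 = 247.56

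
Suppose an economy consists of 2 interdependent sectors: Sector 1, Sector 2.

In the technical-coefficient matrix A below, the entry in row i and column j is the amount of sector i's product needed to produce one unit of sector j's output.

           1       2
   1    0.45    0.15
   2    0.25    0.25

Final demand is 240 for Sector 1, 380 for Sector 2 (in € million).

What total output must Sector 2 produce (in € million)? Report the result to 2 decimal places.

I − A =
  [   0.55    -0.15]
  [  -0.25     0.75]
det(I−A) = (0.55)(0.75) − (-0.15)(-0.25) = 0.3750
adj(I−A) = [[0.75, 0.15], [0.25, 0.55]]
(I − A)⁻¹ = adj(I−A) / det(I−A) ≈
  [   2.0000     0.4000]
  [   0.6667     1.4667]
x = (I − A)⁻¹ d = adj(I−A)·d / det(I−A), with det(I−A) = 0.3750:
  x_1 = (0.75·240 + 0.15·380) / 0.3750 = 237.00 / 0.3750 = 632.00
  x_2 = (0.25·240 + 0.55·380) / 0.3750 = 269.00 / 0.3750 ≈ 717.33

x_2 = 717.33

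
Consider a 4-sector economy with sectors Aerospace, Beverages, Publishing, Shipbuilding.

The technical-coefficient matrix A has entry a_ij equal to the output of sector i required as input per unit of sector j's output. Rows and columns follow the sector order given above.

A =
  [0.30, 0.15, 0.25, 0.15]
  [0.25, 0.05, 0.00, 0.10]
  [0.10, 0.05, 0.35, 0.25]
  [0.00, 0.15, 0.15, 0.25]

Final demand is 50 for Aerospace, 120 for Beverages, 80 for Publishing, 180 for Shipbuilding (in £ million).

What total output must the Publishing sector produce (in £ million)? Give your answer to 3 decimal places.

x_P = 327.433

I − A =
  [   0.70    -0.15    -0.25    -0.15]
  [  -0.25     0.95     0.00    -0.10]
  [  -0.10    -0.05     0.65    -0.25]
  [   0.00    -0.15    -0.15     0.75]
Compute the cofactors C_ij = (−1)^(i+j)·(3×3 minor ij) of I−A; the adjugate is their transpose:
adj(I−A) = Cᵀ =
  [ 0.4170   0.1020   0.1980   0.1630]
  [ 0.1140   0.2940   0.0630   0.0830]
  [ 0.0885   0.0660   0.4545   0.1780]
  [ 0.0405   0.0720   0.1035   0.3810]
det(I−A) = Σ_j (I−A)_1j·C_1j = (0.70)(0.4170) + (-0.15)(0.1140) + (-0.25)(0.0885) + (-0.15)(0.0405) = 0.2466
(I − A)⁻¹ = adj(I−A) / det(I−A) ≈
  [   1.6910     0.4136     0.8029     0.6610]
  [   0.4623     1.1922     0.2555     0.3366]
  [   0.3589     0.2676     1.8431     0.7218]
  [   0.1642     0.2920     0.4197     1.5450]
x = (I − A)⁻¹ d = adj(I−A)·d / det(I−A), with det(I−A) = 0.2466:
  x_A = (0.4170·50 + 0.1020·120 + 0.1980·80 + 0.1630·180) / 0.2466 = 78.27 / 0.2466 ≈ 317.397
  x_B = (0.1140·50 + 0.2940·120 + 0.0630·80 + 0.0830·180) / 0.2466 = 60.96 / 0.2466 ≈ 247.202
  x_P = (0.0885·50 + 0.0660·120 + 0.4545·80 + 0.1780·180) / 0.2466 = 80.745 / 0.2466 ≈ 327.433
  x_S = (0.0405·50 + 0.0720·120 + 0.1035·80 + 0.3810·180) / 0.2466 = 87.525 / 0.2466 ≈ 354.927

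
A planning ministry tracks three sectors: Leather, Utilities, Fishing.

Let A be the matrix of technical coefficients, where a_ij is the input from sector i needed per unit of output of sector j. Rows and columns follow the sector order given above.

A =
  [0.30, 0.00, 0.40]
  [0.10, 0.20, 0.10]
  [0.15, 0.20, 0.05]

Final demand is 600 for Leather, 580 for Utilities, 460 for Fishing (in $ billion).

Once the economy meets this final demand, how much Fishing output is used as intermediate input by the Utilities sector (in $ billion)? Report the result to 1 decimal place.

I − A =
  [   0.70     0.00    -0.40]
  [  -0.10     0.80    -0.10]
  [  -0.15    -0.20     0.95]
Cofactors of I−A, C_ij = (−1)^(i+j)·(minor ij) (rows/columns in the sector order above):
  C_11 = (0.80)(0.95) − (-0.10)(-0.20) = 0.7400
  C_12 = −[(-0.10)(0.95) − (-0.10)(-0.15)] = 0.1100
  C_13 = (-0.10)(-0.20) − (0.80)(-0.15) = 0.1400
  C_21 = −[(0.00)(0.95) − (-0.40)(-0.20)] = 0.0800
  C_22 = (0.70)(0.95) − (-0.40)(-0.15) = 0.6050
  C_23 = −[(0.70)(-0.20) − (0.00)(-0.15)] = 0.1400
  C_31 = (0.00)(-0.10) − (-0.40)(0.80) = 0.3200
  C_32 = −[(0.70)(-0.10) − (-0.40)(-0.10)] = 0.1100
  C_33 = (0.70)(0.80) − (0.00)(-0.10) = 0.5600
det(I−A) = Σ_j (I−A)_1j·C_1j = (0.70)(0.7400) + (0.00)(0.1100) + (-0.40)(0.1400) = 0.4620
adj(I−A) = Cᵀ =
  [ 0.7400   0.0800   0.3200]
  [ 0.1100   0.6050   0.1100]
  [ 0.1400   0.1400   0.5600]
(I − A)⁻¹ = adj(I−A) / det(I−A) ≈
  [   1.6017     0.1732     0.6926]
  [   0.2381     1.3095     0.2381]
  [   0.3030     0.3030     1.2121]
First solve x = (I − A)⁻¹ d = adj(I−A)·d / det(I−A); in particular x_2 = (0.1100·600 + 0.6050·580 + 0.1100·460) / 0.4620 = 467.50 / 0.4620 ≈ 1011.905.
Intermediate flow from 3 to 2: z_32 = a_32 · x_2 = 0.20 × 467.50 / 0.4620 = 93.50 / 0.4620 ≈ 202.4.

z_32 = 202.4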